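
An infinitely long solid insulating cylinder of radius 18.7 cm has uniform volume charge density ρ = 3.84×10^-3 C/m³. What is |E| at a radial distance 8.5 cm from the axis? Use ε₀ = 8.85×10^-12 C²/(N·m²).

1.84×10^7 N/C

Choose a coaxial cylinder of radius r = 8.5 cm (arbitrary length L) as the Gaussian surface (r < R).
Enclosed charge per unit length: λ_enc = ρ·πr² = (3.84×10^-3)π(0.085)² = 8.716×10^-5 C/m.
Applying ∮E·dA = Q_enc/ε₀ with the end caps contributing no flux:
E = |λ_enc|/(2πε₀r) = (8.716e-5)/(2π·8.85×10^-12·0.085) = 1.84×10^7 N/C.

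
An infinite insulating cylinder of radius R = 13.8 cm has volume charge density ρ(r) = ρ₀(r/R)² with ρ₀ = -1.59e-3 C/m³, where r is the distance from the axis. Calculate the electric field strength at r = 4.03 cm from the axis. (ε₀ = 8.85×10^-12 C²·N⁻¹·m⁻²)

Choose a coaxial cylinder of radius r = 4.03 cm (arbitrary length L) as the Gaussian surface (r < R).
Integrating ρ over the cross-section to radius r: λ_enc = (2πρ₀/R²) ∫₀^r r'^3 dr' = 2πρ₀ r^4/(4·R²) = -3.459×10^-7 C/m.
By Gauss's law (flux through the curved wall only), E·2πrL = λ_enc L/ε₀.
E = |λ_enc|/(2πε₀r) = (3.459×10^-7)/(2π·8.85×10^-12·0.0403) = 1.54e5 N/C.

E = 1.54e5 N/C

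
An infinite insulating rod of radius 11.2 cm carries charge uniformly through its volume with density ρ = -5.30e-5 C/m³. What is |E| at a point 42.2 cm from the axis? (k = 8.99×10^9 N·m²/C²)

8.90×10^4 V/m

Choose a coaxial cylinder of radius r = 42.2 cm (arbitrary length L) as the Gaussian surface (r > 11.2 cm, full cross-section enclosed).
λ_enc = ρ·πR² = (-5.30e-5)π(0.112)² = -2.089×10^-6 C/m.
By Gauss's law (flux through the curved wall only), E·2πrL = λ_enc L/ε₀.
E = 2k|λ_enc|/r = 2(8.99×10^9)(2.089×10^-6)/(0.422) = 8.90e4 N/C.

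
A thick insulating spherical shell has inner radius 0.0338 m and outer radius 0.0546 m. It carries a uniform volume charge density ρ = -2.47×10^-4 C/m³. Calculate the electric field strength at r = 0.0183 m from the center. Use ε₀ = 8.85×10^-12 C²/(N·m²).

|E| = 0 N/C

Symmetry ⇒ E = E(r) r̂. Gaussian sphere of radius r = 0.0183 m (r < 0.0338 m, inside the empty cavity).
No charge is enclosed, so by Gauss's law E·4πr² = 0 ⇒ E = 0.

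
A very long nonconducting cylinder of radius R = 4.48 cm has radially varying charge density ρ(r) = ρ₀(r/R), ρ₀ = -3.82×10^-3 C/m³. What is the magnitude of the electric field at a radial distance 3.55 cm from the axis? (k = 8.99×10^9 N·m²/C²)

|E| = 4.05×10^6 V/m

Take a coaxial cylindrical Gaussian surface of radius r = 3.55 cm and length L (r < R).
Integrating ρ over the cross-section to radius r: λ_enc = (2πρ₀/R) ∫₀^r r'^2 dr' = 2πρ₀ r^3/(3·R) = -7.99×10^-6 C/m.
By Gauss's law (flux through the curved wall only), E·2πrL = λ_enc L/ε₀.
E = 2k|λ_enc|/r = 2(8.99×10^9)(7.99×10^-6)/(0.0355) = 4.05×10^6 N/C.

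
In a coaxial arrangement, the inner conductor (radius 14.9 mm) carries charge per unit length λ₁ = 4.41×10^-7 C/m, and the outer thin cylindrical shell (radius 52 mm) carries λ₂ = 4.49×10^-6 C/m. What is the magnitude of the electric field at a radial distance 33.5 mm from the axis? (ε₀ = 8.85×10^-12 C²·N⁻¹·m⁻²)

E ≈ 2.37×10^5 V/m

Choose a coaxial cylinder of radius r = 33.5 mm (arbitrary length L) as the Gaussian surface (between the conductors, 14.9 mm < r < 52 mm).
Only the inner wire is enclosed; the outer shell contributes nothing inside itself. λ_enc = λ₁ = 4.41×10^-7 C/m.
Applying ∮E·dA = Q_enc/ε₀ with the end caps contributing no flux:
E = |λ_enc|/(2πε₀r) = (4.41×10^-7)/(2π·8.85×10^-12·0.0335) = 2.37e5 N/C.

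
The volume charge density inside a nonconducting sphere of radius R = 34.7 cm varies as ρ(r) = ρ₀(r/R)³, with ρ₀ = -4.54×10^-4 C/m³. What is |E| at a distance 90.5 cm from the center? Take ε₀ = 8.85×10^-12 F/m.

E ≈ 4.36e5 N/C

By spherical symmetry E is radial; choose a Gaussian sphere of radius r = 90.5 cm (r > R, all charge enclosed).
Q_enc = 4π ∫₀^R ρ₀(r'/R)^3 r'² dr' = 4πρ₀R³/6 = -3.973×10^-5 C.
By Gauss's law, ∮E·dA = E·4πr² = Q_enc/ε₀.
E = |Q_enc|/(4πε₀r²) = (3.973×10^-5)/(4π·8.85×10^-12·(0.905)²) = 4.36×10^5 N/C.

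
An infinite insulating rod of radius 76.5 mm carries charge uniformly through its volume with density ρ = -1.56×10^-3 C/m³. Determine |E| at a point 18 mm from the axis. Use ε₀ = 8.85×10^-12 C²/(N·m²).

Take a coaxial cylindrical Gaussian surface of radius r = 18 mm and length L (r < R).
Charge inside radius r per length L is ρ·πr²·L, so λ_enc = ρπr² = -1.588×10^-6 C/m.
Gauss's law: E·2πrL = λ_enc L/ε₀.
E = |λ_enc|/(2πε₀r) = (1.588×10^-6)/(2π·8.85×10^-12·0.018) = 1.59e6 N/C.

E ≈ 1.59×10^6 N/C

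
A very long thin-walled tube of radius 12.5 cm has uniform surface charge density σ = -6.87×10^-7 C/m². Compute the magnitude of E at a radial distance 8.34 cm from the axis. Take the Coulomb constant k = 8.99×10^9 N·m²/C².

By cylindrical symmetry E is radial; use a coaxial Gaussian cylinder of radius 8.34 cm and length L (r < 12.5 cm, inside the shell).
All the surface charge lies outside this cylinder: Q_enc = 0, hence E = 0.

E = 0 (no enclosed charge)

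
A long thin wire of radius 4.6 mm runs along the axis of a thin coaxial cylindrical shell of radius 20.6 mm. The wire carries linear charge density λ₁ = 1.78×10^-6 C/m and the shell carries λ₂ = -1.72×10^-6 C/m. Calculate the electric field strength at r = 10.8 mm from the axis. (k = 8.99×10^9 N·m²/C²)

2.96×10^6 N/C

Coaxial Gaussian cylinder, radius r = 10.8 mm, length L (between the conductors, 4.6 mm < r < 20.6 mm).
Only the inner wire is enclosed; the outer shell contributes nothing inside itself. λ_enc = λ₁ = 1.78×10^-6 C/m.
Gauss's law: E·2πrL = λ_enc L/ε₀.
E = 2k|λ_enc|/r = 2(8.99×10^9)(1.78×10^-6)/(0.0108) = 2.96×10^6 N/C.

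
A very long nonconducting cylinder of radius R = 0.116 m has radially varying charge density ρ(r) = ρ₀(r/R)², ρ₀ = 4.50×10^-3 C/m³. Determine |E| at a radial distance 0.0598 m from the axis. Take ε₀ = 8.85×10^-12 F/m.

Coaxial Gaussian cylinder, radius r = 0.0598 m, length L (r < R).
Integrating ρ over the cross-section to radius r: λ_enc = (2πρ₀/R²) ∫₀^r r'^3 dr' = 2πρ₀ r^4/(4·R²) = 6.718e-6 C/m.
Gauss's law: E·2πrL = λ_enc L/ε₀.
E = |λ_enc|/(2πε₀r) = (6.718×10^-6)/(2π·8.85×10^-12·0.0598) = 2.02×10^6 N/C.

E ≈ 2.02e6 V/m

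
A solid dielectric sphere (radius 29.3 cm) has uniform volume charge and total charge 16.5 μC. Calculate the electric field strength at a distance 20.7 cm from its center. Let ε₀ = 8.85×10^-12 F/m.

E = 1.22e6 N/C

Use a concentric Gaussian sphere at r = 20.7 cm (r < R).
Only the charge within r is enclosed: Q_enc = Q·(r/R)³ = (16.5 μC)·(20.7 cm/29.3 cm)³ = 5.818e-6 C.
Gauss's law: E·4πr² = Q_enc/ε₀.
E = |Q_enc|/(4πε₀r²) = (5.818e-6)/(4π·8.85×10^-12·(0.207)²) = 1.22e6 N/C.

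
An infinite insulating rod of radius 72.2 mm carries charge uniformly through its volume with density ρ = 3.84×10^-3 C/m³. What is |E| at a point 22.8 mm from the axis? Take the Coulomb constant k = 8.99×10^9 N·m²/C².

4.95×10^6 N/C

Choose a coaxial cylinder of radius r = 22.8 mm (arbitrary length L) as the Gaussian surface (r < R).
Charge inside radius r per length L is ρ·πr²·L, so λ_enc = ρπr² = 6.271×10^-6 C/m.
Since E is radial and uniform over the curved surface, Φ = E·2πrL = Q_enc/ε₀ = λ_enc L/ε₀.
E = 2k|λ_enc|/r = 2(8.99×10^9)(6.271e-6)/(0.0228) = 4.95e6 N/C.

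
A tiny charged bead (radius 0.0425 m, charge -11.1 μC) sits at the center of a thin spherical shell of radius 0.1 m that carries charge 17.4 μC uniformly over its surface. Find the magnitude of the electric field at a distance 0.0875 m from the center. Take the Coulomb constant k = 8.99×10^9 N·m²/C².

By spherical symmetry E is radial; choose a Gaussian sphere of radius r = 0.0875 m (between the bodies, 0.0425 m < r < 0.1 m).
Only the inner charge is enclosed; the outer shell contributes nothing inside itself. Q_enc = -11.1 μC = -1.11×10^-5 C.
Gauss's law: E·4πr² = Q_enc/ε₀.
E = k|Q_enc|/r² = (8.99×10^9)(1.11e-5)/(0.0875)² = 1.30×10^7 N/C.

E = 1.30×10^7 N/C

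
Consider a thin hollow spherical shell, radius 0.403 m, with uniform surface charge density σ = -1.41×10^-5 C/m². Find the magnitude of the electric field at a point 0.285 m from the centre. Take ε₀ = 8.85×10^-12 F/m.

Symmetry ⇒ E = E(r) r̂. Gaussian sphere of radius r = 0.285 m (inside the shell, r < 0.403 m).
No charge lies within this surface, so Q_enc = 0 and Gauss's law gives E·4πr² = 0 ⇒ E = 0.

|E| = 0 N/C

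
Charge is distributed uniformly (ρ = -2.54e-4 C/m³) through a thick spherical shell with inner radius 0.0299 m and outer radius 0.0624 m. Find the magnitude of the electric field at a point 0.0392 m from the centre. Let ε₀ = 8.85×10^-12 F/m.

2.09e5 N/C

Take a concentric spherical Gaussian surface of radius r = 0.0392 m (within the shell material, 0.0299 m < r < 0.0624 m).
Only the shell between 0.0299 m and r is enclosed: Q_enc = ρ·(4π/3)(r³ − a³) = (-2.54×10^-4)·(4π/3)·((0.0392)³ − (0.0299)³) = -3.565×10^-8 C.
By Gauss's law, ∮E·dA = E·4πr² = Q_enc/ε₀.
E = |Q_enc|/(4πε₀r²) = (3.565e-8)/(4π·8.85×10^-12·(0.0392)²) = 2.09×10^5 N/C.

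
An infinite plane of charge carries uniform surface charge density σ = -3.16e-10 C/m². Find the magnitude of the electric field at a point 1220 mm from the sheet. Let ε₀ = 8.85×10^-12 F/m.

By planar symmetry E is perpendicular to the sheet and uniform; use a Gaussian pillbox with flat faces of area A on each side of the sheet.
Only the two end caps contribute flux: Φ = 2EA. With Q_enc = σA, Gauss's law gives E = |σ|/(2ε₀).
E = |σ|/(2ε₀) = (3.16e-10)/(2·8.85×10^-12) = 17.9 N/C.

17.9 N/C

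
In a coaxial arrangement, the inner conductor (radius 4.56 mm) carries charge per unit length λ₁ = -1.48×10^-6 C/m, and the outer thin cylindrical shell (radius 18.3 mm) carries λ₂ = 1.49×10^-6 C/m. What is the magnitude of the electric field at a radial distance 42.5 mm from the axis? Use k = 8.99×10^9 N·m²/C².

Take a coaxial cylindrical Gaussian surface of radius r = 42.5 mm and length L (r > 18.3 mm, enclosing both).
λ_enc = λ₁ + λ₂ = (-1.48×10^-6) + (1.49×10^-6) = 1.00×10^-8 C/m.
Since E is radial and uniform over the curved surface, Φ = E·2πrL = Q_enc/ε₀ = λ_enc L/ε₀.
E = 2k|λ_enc|/r = 2(8.99×10^9)(1.00×10^-8)/(0.0425) = 4.23e3 N/C.

E ≈ 4.23×10^3 N/C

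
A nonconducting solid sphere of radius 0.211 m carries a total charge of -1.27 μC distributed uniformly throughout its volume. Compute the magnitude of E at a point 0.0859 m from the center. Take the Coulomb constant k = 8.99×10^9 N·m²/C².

Take a concentric spherical Gaussian surface of radius r = 0.0859 m (r < R).
For a uniform sphere the enclosed fraction is (r/R)³, so Q_enc = (-1.27 μC)(0.0859/0.211)³ = -8.569×10^-8 C.
Gauss's law: E·4πr² = Q_enc/ε₀.
E = k|Q_enc|/r² = (8.99×10^9)(8.569×10^-8)/(0.0859)² = 1.04e5 N/C.

|E| ≈ 1.04×10^5 V/m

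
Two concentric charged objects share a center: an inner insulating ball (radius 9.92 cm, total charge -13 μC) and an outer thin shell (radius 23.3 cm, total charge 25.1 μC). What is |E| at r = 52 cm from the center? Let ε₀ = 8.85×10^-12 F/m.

By spherical symmetry E is radial; choose a Gaussian sphere of radius r = 52 cm (r > 23.3 cm, enclosing both).
Q_enc = (-13 μC) + (25.1 μC) = 1.21×10^-5 C.
Applying ∮E·dA = Q_enc/ε₀ with Φ = E(4πr²):
E = |Q_enc|/(4πε₀r²) = (1.21e-5)/(4π·8.85×10^-12·(0.52)²) = 4.02e5 N/C.

4.02e5 N/C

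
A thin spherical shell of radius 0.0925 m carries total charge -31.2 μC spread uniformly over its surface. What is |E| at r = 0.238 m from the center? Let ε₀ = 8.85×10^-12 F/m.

Symmetry ⇒ E = E(r) r̂. Gaussian sphere of radius r = 0.238 m (r > 0.0925 m).
The entire shell is enclosed: Q_enc = -3.12×10^-5 C.
Applying ∮E·dA = Q_enc/ε₀ with Φ = E(4πr²):
E = |Q_enc|/(4πε₀r²) = (3.12e-5)/(4π·8.85×10^-12·(0.238)²) = 4.95×10^6 N/C.

E = 4.95e6 N/C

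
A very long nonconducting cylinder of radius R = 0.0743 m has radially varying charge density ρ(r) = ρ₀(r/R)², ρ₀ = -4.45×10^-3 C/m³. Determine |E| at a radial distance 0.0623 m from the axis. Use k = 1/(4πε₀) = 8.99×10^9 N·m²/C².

5.50e6 V/m

Choose a coaxial cylinder of radius r = 0.0623 m (arbitrary length L) as the Gaussian surface (r < R).
λ_enc = ∫₀^r ρ(r')·2πr' dr' = (2πρ₀/R²)·r^4/4 = -1.907×10^-5 C/m.
Gauss's law: E·2πrL = λ_enc L/ε₀.
E = 2k|λ_enc|/r = 2(8.99×10^9)(1.907×10^-5)/(0.0623) = 5.50×10^6 N/C.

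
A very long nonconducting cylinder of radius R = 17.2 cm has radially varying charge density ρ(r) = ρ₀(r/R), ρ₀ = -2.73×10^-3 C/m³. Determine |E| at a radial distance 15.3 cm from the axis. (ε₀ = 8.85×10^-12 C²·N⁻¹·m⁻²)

By cylindrical symmetry E is radial; use a coaxial Gaussian cylinder of radius 15.3 cm and length L (r < R).
Integrating ρ over the cross-section to radius r: λ_enc = (2πρ₀/R) ∫₀^r r'^2 dr' = 2πρ₀ r^3/(3·R) = -1.191×10^-4 C/m.
By Gauss's law (flux through the curved wall only), E·2πrL = λ_enc L/ε₀.
E = |λ_enc|/(2πε₀r) = (1.191×10^-4)/(2π·8.85×10^-12·0.153) = 1.40×10^7 N/C.

E ≈ 1.40×10^7 N/C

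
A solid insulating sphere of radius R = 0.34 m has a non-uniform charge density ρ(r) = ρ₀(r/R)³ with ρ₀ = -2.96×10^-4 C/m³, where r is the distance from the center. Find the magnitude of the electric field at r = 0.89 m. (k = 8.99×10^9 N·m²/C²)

Symmetry ⇒ E = E(r) r̂. Gaussian sphere of radius r = 0.89 m (r > R, all charge enclosed).
Q_enc = 4π ∫₀^R ρ₀(r'/R)^3 r'² dr' = 4πρ₀R³/6 = -2.437×10^-5 C.
Gauss's law: E·4πr² = Q_enc/ε₀.
E = k|Q_enc|/r² = (8.99×10^9)(2.437×10^-5)/(0.89)² = 2.77e5 N/C.

|E| = 2.77×10^5 N/C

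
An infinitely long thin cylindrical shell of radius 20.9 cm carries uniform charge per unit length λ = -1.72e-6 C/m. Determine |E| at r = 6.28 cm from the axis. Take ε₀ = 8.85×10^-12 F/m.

Coaxial Gaussian cylinder, radius r = 6.28 cm, length L (r < 20.9 cm, inside the shell).
All the surface charge lies outside this cylinder: Q_enc = 0, hence E = 0.

E = 0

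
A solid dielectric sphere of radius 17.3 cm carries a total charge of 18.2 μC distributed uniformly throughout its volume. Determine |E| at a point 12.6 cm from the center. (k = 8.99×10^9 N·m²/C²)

By spherical symmetry E is radial; choose a Gaussian sphere of radius r = 12.6 cm (r < R).
Only the charge within r is enclosed: Q_enc = Q·(r/R)³ = (18.2 μC)·(12.6 cm/17.3 cm)³ = 7.031e-6 C.
Gauss's law: E·4πr² = Q_enc/ε₀.
E = k|Q_enc|/r² = (8.99×10^9)(7.031e-6)/(0.126)² = 3.98×10^6 N/C.

|E| ≈ 3.98e6 V/m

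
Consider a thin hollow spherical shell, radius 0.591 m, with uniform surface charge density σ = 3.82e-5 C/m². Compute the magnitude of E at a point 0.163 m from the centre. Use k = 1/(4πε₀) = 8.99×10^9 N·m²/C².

Use a concentric Gaussian sphere at r = 0.163 m (inside the shell, r < 0.591 m).
All the charge is outside the Gaussian surface: Q_enc = 0, hence E = 0 everywhere inside the shell.

E = 0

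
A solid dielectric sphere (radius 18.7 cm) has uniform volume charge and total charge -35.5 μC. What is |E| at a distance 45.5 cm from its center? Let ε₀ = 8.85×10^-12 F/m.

E = 1.54×10^6 N/C

By spherical symmetry E is radial; choose a Gaussian sphere of radius r = 45.5 cm (r > R, so the entire charge is enclosed).
Q_enc = -35.5 μC = -3.55×10^-5 C.
By Gauss's law, ∮E·dA = E·4πr² = Q_enc/ε₀.
E = |Q_enc|/(4πε₀r²) = (3.55×10^-5)/(4π·8.85×10^-12·(0.455)²) = 1.54×10^6 N/C.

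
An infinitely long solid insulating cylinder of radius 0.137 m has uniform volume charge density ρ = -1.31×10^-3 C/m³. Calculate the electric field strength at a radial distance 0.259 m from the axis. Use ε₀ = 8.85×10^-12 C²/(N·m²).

Choose a coaxial cylinder of radius r = 0.259 m (arbitrary length L) as the Gaussian surface (r > 0.137 m, full cross-section enclosed).
λ_enc = ρ·πR² = (-1.31×10^-3)π(0.137)² = -7.724e-5 C/m.
Applying ∮E·dA = Q_enc/ε₀ with the end caps contributing no flux:
E = |λ_enc|/(2πε₀r) = (7.724e-5)/(2π·8.85×10^-12·0.259) = 5.36×10^6 N/C.

|E| = 5.36×10^6 N/C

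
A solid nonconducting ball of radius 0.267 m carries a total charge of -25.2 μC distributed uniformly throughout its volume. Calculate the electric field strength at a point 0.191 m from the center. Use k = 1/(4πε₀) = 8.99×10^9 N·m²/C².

|E| ≈ 2.27×10^6 N/C

By spherical symmetry E is radial; choose a Gaussian sphere of radius r = 0.191 m (r < R).
Only the charge within r is enclosed: Q_enc = Q·(r/R)³ = (-25.2 μC)·(0.191 m/0.267 m)³ = -9.225×10^-6 C.
Applying ∮E·dA = Q_enc/ε₀ with Φ = E(4πr²):
E = k|Q_enc|/r² = (8.99×10^9)(9.225e-6)/(0.191)² = 2.27×10^6 N/C.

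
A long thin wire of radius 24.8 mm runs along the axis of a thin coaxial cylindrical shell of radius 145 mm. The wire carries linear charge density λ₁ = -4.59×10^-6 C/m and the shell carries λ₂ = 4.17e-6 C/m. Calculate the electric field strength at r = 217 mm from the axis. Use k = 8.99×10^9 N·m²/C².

Take a coaxial cylindrical Gaussian surface of radius r = 217 mm and length L (r > 145 mm, enclosing both).
λ_enc = λ₁ + λ₂ = (-4.59×10^-6) + (4.17e-6) = -4.20e-7 C/m.
Since E is radial and uniform over the curved surface, Φ = E·2πrL = Q_enc/ε₀ = λ_enc L/ε₀.
E = 2k|λ_enc|/r = 2(8.99×10^9)(4.20×10^-7)/(0.217) = 3.48×10^4 N/C.

|E| = 3.48×10^4 N/C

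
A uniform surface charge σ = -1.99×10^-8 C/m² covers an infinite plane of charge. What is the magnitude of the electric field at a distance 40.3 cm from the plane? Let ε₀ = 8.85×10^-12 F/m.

Choose a cylindrical pillbox piercing the sheet, end faces (area A) parallel to it.
Only the two end caps contribute flux: Φ = 2EA. With Q_enc = σA, Gauss's law gives E = |σ|/(2ε₀).
E = |σ|/(2ε₀) = (1.99e-8)/(2·8.85×10^-12) = 1.12×10^3 N/C.

|E| ≈ 1.12e3 N/C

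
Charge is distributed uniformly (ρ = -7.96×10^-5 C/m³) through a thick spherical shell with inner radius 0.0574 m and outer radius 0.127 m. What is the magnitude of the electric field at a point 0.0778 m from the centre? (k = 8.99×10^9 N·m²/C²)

By spherical symmetry E is radial; choose a Gaussian sphere of radius r = 0.0778 m (within the shell material, 0.0574 m < r < 0.127 m).
Enclosed charge is the volume from a to r: Q_enc = (4π/3)ρ(r³ − a³) = -9.396×10^-8 C.
By Gauss's law, ∮E·dA = E·4πr² = Q_enc/ε₀.
E = k|Q_enc|/r² = (8.99×10^9)(9.396×10^-8)/(0.0778)² = 1.40e5 N/C.

|E| = 1.40×10^5 N/C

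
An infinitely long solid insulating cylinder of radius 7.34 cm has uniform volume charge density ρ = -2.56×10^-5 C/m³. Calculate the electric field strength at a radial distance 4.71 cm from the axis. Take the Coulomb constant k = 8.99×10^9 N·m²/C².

|E| ≈ 6.81×10^4 V/m

Choose a coaxial cylinder of radius r = 4.71 cm (arbitrary length L) as the Gaussian surface (r < R).
Charge inside radius r per length L is ρ·πr²·L, so λ_enc = ρπr² = -1.784×10^-7 C/m.
By Gauss's law (flux through the curved wall only), E·2πrL = λ_enc L/ε₀.
E = 2k|λ_enc|/r = 2(8.99×10^9)(1.784×10^-7)/(0.0471) = 6.81×10^4 N/C.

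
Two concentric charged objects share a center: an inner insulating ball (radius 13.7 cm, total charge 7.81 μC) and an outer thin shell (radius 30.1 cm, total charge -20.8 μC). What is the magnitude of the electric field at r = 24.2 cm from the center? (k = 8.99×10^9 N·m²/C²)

Take a concentric spherical Gaussian surface of radius r = 24.2 cm (between the bodies, 13.7 cm < r < 30.1 cm).
The shell at 30.1 cm lies outside the Gaussian surface, so Q_enc = 7.81 μC = 7.81×10^-6 C.
By Gauss's law, ∮E·dA = E·4πr² = Q_enc/ε₀.
E = k|Q_enc|/r² = (8.99×10^9)(7.81×10^-6)/(0.242)² = 1.20e6 N/C.

E = 1.20×10^6 V/m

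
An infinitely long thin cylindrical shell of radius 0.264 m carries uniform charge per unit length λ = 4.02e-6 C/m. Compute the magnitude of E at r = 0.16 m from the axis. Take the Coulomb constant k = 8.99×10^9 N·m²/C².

Take a coaxial cylindrical Gaussian surface of radius r = 0.16 m and length L (r < 0.264 m, inside the shell).
All the surface charge lies outside this cylinder: Q_enc = 0, hence E = 0.

E = 0 (no enclosed charge)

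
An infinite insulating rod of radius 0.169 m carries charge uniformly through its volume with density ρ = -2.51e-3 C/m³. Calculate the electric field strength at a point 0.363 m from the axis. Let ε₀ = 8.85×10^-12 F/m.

|E| ≈ 1.12×10^7 N/C

Coaxial Gaussian cylinder, radius r = 0.363 m, length L (r > 0.169 m, full cross-section enclosed).
λ_enc = ρ·πR² = (-2.51×10^-3)π(0.169)² = -2.252e-4 C/m.
Applying ∮E·dA = Q_enc/ε₀ with the end caps contributing no flux:
E = |λ_enc|/(2πε₀r) = (2.252e-4)/(2π·8.85×10^-12·0.363) = 1.12e7 N/C.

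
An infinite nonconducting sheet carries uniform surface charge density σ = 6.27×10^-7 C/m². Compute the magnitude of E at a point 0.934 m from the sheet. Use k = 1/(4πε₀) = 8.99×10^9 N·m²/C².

|E| ≈ 3.54×10^4 N/C

Choose a cylindrical pillbox piercing the sheet, end faces (area A) parallel to it.
Flux Φ = 2EA and Q_enc = σA, so 2EA = σA/ε₀ ⇒ E = |σ|/(2ε₀), independent of distance.
E = 2πk|σ| = 2π(8.99×10^9)(6.27×10^-7) = 3.54e4 N/C.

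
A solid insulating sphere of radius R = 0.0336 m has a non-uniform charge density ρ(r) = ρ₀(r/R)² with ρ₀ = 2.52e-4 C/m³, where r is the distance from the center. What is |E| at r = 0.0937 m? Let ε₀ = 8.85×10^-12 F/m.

By spherical symmetry E is radial; choose a Gaussian sphere of radius r = 0.0937 m (r > R, all charge enclosed).
Q_enc = 4π ∫₀^R ρ₀(r'/R)^2 r'² dr' = 4πρ₀R³/5 = 2.402×10^-8 C.
By Gauss's law, ∮E·dA = E·4πr² = Q_enc/ε₀.
E = |Q_enc|/(4πε₀r²) = (2.402×10^-8)/(4π·8.85×10^-12·(0.0937)²) = 2.46e4 N/C.

E ≈ 2.46×10^4 N/C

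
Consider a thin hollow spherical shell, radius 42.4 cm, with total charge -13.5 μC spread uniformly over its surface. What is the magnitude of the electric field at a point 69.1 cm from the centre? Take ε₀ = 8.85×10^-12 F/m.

Take a concentric spherical Gaussian surface of radius r = 69.1 cm (r > 42.4 cm).
The entire shell is enclosed: Q_enc = -1.35e-5 C.
Gauss's law: E·4πr² = Q_enc/ε₀.
E = |Q_enc|/(4πε₀r²) = (1.35×10^-5)/(4π·8.85×10^-12·(0.691)²) = 2.54×10^5 N/C.

E = 2.54e5 V/m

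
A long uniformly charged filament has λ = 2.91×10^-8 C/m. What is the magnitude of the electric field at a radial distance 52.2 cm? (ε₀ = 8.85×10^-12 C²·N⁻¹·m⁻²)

|E| ≈ 1.00×10^3 V/m

Choose a coaxial cylinder of radius r = 52.2 cm (arbitrary length L) as the Gaussian surface.
Q_enc = λL, so λ_enc = 2.91e-8 C/m.
Gauss's law: E·2πrL = λ_enc L/ε₀.
E = |λ_enc|/(2πε₀r) = (2.91×10^-8)/(2π·8.85×10^-12·0.522) = 1.00×10^3 N/C.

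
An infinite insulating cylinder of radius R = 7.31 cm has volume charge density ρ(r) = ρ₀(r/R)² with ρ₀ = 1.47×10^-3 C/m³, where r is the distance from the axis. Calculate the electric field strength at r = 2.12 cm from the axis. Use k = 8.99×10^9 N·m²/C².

By cylindrical symmetry E is radial; use a coaxial Gaussian cylinder of radius 2.12 cm and length L (r < R).
λ_enc = ∫₀^r ρ(r')·2πr' dr' = (2πρ₀/R²)·r^4/4 = 8.729×10^-8 C/m.
By Gauss's law (flux through the curved wall only), E·2πrL = λ_enc L/ε₀.
E = 2k|λ_enc|/r = 2(8.99×10^9)(8.729×10^-8)/(0.0212) = 7.40e4 N/C.

E ≈ 7.40×10^4 V/m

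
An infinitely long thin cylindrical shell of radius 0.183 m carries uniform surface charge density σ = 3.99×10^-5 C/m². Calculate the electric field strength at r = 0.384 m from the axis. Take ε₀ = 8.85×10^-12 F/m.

By cylindrical symmetry E is radial; use a coaxial Gaussian cylinder of radius 0.384 m and length L (r > 0.183 m).
The whole shell is enclosed: λ_enc = σ·2πR = (3.99×10^-5)·2π·(0.183) = 4.588×10^-5 C/m.
Since E is radial and uniform over the curved surface, Φ = E·2πrL = Q_enc/ε₀ = λ_enc L/ε₀.
E = |λ_enc|/(2πε₀r) = (4.588×10^-5)/(2π·8.85×10^-12·0.384) = 2.15e6 N/C.

|E| = 2.15e6 N/C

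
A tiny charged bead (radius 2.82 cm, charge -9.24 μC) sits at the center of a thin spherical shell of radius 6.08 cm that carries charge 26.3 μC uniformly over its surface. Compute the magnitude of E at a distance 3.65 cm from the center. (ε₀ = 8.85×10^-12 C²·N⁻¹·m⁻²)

|E| ≈ 6.24×10^7 V/m

Use a concentric Gaussian sphere at r = 3.65 cm (between the bodies, 2.82 cm < r < 6.08 cm).
The shell at 6.08 cm lies outside the Gaussian surface, so Q_enc = -9.24 μC = -9.24×10^-6 C.
By Gauss's law, ∮E·dA = E·4πr² = Q_enc/ε₀.
E = |Q_enc|/(4πε₀r²) = (9.24×10^-6)/(4π·8.85×10^-12·(0.0365)²) = 6.24e7 N/C.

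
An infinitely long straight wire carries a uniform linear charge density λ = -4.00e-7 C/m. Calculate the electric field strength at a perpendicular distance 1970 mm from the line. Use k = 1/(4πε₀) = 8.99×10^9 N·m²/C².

|E| ≈ 3.65×10^3 N/C

Take a coaxial cylindrical Gaussian surface of radius r = 1970 mm and length L.
Q_enc = λL, so λ_enc = -4.00e-7 C/m.
Applying ∮E·dA = Q_enc/ε₀ with the end caps contributing no flux:
E = 2k|λ_enc|/r = 2(8.99×10^9)(4.00×10^-7)/(1.97) = 3.65×10^3 N/C.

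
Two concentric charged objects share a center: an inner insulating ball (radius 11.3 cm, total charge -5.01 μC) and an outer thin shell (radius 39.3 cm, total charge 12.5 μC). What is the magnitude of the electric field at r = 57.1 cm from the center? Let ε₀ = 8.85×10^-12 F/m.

Take a concentric spherical Gaussian surface of radius r = 57.1 cm (r > 39.3 cm, enclosing both).
Q_enc = (-5.01 μC) + (12.5 μC) = 7.49e-6 C.
Since E is radial and uniform over the Gaussian sphere, Φ = E·4πr² = Q_enc/ε₀.
E = |Q_enc|/(4πε₀r²) = (7.49e-6)/(4π·8.85×10^-12·(0.571)²) = 2.07×10^5 N/C.

E = 2.07e5 N/C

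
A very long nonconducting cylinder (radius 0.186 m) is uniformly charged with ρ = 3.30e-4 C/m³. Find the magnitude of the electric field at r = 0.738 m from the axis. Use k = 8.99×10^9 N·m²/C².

|E| = 8.74e5 N/C

Take a coaxial cylindrical Gaussian surface of radius r = 0.738 m and length L (r > 0.186 m, full cross-section enclosed).
λ_enc = ρ·πR² = (3.30e-4)π(0.186)² = 3.587×10^-5 C/m.
Since E is radial and uniform over the curved surface, Φ = E·2πrL = Q_enc/ε₀ = λ_enc L/ε₀.
E = 2k|λ_enc|/r = 2(8.99×10^9)(3.587×10^-5)/(0.738) = 8.74×10^5 N/C.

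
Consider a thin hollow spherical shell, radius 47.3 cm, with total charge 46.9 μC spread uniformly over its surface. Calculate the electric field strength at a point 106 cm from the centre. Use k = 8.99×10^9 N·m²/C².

|E| = 3.75×10^5 V/m

Take a concentric spherical Gaussian surface of radius r = 106 cm (r > 47.3 cm).
The entire shell is enclosed: Q_enc = 4.69e-5 C.
Applying ∮E·dA = Q_enc/ε₀ with Φ = E(4πr²):
E = k|Q_enc|/r² = (8.99×10^9)(4.69×10^-5)/(1.06)² = 3.75×10^5 N/C.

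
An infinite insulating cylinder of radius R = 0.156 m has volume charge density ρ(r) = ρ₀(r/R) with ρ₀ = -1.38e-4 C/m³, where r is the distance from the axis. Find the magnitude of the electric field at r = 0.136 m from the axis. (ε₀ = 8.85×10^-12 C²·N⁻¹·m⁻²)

Coaxial Gaussian cylinder, radius r = 0.136 m, length L (r < R).
Integrating ρ over the cross-section to radius r: λ_enc = (2πρ₀/R) ∫₀^r r'^2 dr' = 2πρ₀ r^3/(3·R) = -4.66×10^-6 C/m.
By Gauss's law (flux through the curved wall only), E·2πrL = λ_enc L/ε₀.
E = |λ_enc|/(2πε₀r) = (4.66e-6)/(2π·8.85×10^-12·0.136) = 6.16×10^5 N/C.

|E| ≈ 6.16×10^5 V/m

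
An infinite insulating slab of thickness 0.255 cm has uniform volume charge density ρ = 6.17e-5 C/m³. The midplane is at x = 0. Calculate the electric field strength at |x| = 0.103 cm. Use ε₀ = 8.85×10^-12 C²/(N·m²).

By symmetry E is perpendicular to the slab. A Gaussian pillbox from −0.103 cm to +0.103 cm (face area A) lies entirely within the slab.
Q_enc = ρ·(2x)·A and flux = 2EA, so 2EA = 2ρxA/ε₀ ⇒ E = |ρ|x/ε₀.
E = (6.17×10^-5)(0.00103)/(8.85×10^-12) = 7.18×10^3 N/C.

E = 7.18e3 N/C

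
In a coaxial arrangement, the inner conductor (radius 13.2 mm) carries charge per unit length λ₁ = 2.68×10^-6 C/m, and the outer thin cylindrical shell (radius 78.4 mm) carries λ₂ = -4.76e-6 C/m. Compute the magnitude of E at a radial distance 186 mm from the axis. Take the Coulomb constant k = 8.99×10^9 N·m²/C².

Coaxial Gaussian cylinder, radius r = 186 mm, length L (r > 78.4 mm, enclosing both).
λ_enc = λ₁ + λ₂ = (2.68×10^-6) + (-4.76×10^-6) = -2.08×10^-6 C/m.
Applying ∮E·dA = Q_enc/ε₀ with the end caps contributing no flux:
E = 2k|λ_enc|/r = 2(8.99×10^9)(2.08×10^-6)/(0.186) = 2.01×10^5 N/C.

|E| = 2.01×10^5 N/C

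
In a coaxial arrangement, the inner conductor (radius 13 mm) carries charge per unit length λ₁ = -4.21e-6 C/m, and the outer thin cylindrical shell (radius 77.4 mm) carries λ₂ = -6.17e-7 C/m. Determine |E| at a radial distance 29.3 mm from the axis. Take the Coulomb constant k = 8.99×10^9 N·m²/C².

E = 2.58×10^6 N/C

By cylindrical symmetry E is radial; use a coaxial Gaussian cylinder of radius 29.3 mm and length L (between the conductors, 13 mm < r < 77.4 mm).
Only the inner wire is enclosed; the outer shell contributes nothing inside itself. λ_enc = λ₁ = -4.21×10^-6 C/m.
Since E is radial and uniform over the curved surface, Φ = E·2πrL = Q_enc/ε₀ = λ_enc L/ε₀.
E = 2k|λ_enc|/r = 2(8.99×10^9)(4.21×10^-6)/(0.0293) = 2.58×10^6 N/C.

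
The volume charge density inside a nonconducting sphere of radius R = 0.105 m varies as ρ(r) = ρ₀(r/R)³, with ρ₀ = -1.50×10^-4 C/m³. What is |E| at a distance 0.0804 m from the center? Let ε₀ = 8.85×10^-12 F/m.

|E| ≈ 1.02e5 V/m

Take a concentric spherical Gaussian surface of radius r = 0.0804 m (r < R).
Integrate the density: Q_enc = 4π ∫₀^r ρ₀(r'/R)^3 r'² dr' = 4πρ₀ r^6/(6·R³) = -7.33×10^-8 C.
Since E is radial and uniform over the Gaussian sphere, Φ = E·4πr² = Q_enc/ε₀.
E = |Q_enc|/(4πε₀r²) = (7.33e-8)/(4π·8.85×10^-12·(0.0804)²) = 1.02e5 N/C.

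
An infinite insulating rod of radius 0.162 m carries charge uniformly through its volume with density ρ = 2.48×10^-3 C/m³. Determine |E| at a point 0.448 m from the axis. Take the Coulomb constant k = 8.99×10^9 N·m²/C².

By cylindrical symmetry E is radial; use a coaxial Gaussian cylinder of radius 0.448 m and length L (r > 0.162 m, full cross-section enclosed).
λ_enc = ρ·πR² = (2.48×10^-3)π(0.162)² = 2.045×10^-4 C/m.
Since E is radial and uniform over the curved surface, Φ = E·2πrL = Q_enc/ε₀ = λ_enc L/ε₀.
E = 2k|λ_enc|/r = 2(8.99×10^9)(2.045×10^-4)/(0.448) = 8.21×10^6 N/C.

|E| ≈ 8.21×10^6 N/C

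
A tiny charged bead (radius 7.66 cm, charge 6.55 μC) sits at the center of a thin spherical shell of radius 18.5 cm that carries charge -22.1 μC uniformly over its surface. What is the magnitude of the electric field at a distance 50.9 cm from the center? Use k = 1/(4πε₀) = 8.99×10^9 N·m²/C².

|E| = 5.40e5 V/m

Symmetry ⇒ E = E(r) r̂. Gaussian sphere of radius r = 50.9 cm (r > 18.5 cm, enclosing both).
Q_enc = (6.55 μC) + (-22.1 μC) = -1.555×10^-5 C.
Gauss's law: E·4πr² = Q_enc/ε₀.
E = k|Q_enc|/r² = (8.99×10^9)(1.555×10^-5)/(0.509)² = 5.40e5 N/C.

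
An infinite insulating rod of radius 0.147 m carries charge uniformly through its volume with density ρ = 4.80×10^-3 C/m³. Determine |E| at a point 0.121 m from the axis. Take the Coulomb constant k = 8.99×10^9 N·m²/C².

|E| ≈ 3.28×10^7 N/C

Coaxial Gaussian cylinder, radius r = 0.121 m, length L (r < R).
Charge inside radius r per length L is ρ·πr²·L, so λ_enc = ρπr² = 2.208×10^-4 C/m.
Since E is radial and uniform over the curved surface, Φ = E·2πrL = Q_enc/ε₀ = λ_enc L/ε₀.
E = 2k|λ_enc|/r = 2(8.99×10^9)(2.208×10^-4)/(0.121) = 3.28×10^7 N/C.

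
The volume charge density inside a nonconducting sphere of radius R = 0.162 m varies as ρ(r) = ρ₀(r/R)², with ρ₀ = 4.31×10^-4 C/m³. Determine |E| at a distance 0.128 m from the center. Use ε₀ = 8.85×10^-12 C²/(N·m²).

|E| ≈ 7.78×10^5 N/C

Use a concentric Gaussian sphere at r = 0.128 m (r < R).
Q_enc = ∫₀^r ρ(r')·4πr'² dr' = (4πρ₀/R²) ∫₀^r r'^4 dr' = 4πρ₀ r^5/(5·R²) = 1.418×10^-6 C.
Gauss's law: E·4πr² = Q_enc/ε₀.
E = |Q_enc|/(4πε₀r²) = (1.418e-6)/(4π·8.85×10^-12·(0.128)²) = 7.78×10^5 N/C.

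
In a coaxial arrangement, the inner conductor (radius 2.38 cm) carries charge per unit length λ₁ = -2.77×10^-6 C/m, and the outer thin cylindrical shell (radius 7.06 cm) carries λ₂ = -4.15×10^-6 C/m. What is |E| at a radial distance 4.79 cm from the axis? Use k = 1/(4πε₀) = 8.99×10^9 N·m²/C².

Coaxial Gaussian cylinder, radius r = 4.79 cm, length L (between the conductors, 2.38 cm < r < 7.06 cm).
The shell at 7.06 cm lies outside the Gaussian surface, so λ_enc = λ₁ = -2.77×10^-6 C/m.
Since E is radial and uniform over the curved surface, Φ = E·2πrL = Q_enc/ε₀ = λ_enc L/ε₀.
E = 2k|λ_enc|/r = 2(8.99×10^9)(2.77×10^-6)/(0.0479) = 1.04×10^6 N/C.

E = 1.04×10^6 V/m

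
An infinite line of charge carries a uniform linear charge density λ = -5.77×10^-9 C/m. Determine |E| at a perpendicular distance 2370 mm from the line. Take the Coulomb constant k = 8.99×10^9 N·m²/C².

|E| = 43.8 V/m

Take a coaxial cylindrical Gaussian surface of radius r = 2370 mm and length L.
Q_enc = λL, so λ_enc = -5.77×10^-9 C/m.
Applying ∮E·dA = Q_enc/ε₀ with the end caps contributing no flux:
E = 2k|λ_enc|/r = 2(8.99×10^9)(5.77×10^-9)/(2.37) = 43.8 N/C.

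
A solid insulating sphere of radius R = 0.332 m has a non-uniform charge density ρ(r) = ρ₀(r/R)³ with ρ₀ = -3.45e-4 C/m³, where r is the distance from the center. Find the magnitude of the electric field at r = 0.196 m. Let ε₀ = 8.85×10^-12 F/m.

2.62e5 N/C

Symmetry ⇒ E = E(r) r̂. Gaussian sphere of radius r = 0.196 m (r < R).
Q_enc = ∫₀^r ρ(r')·4πr'² dr' = (4πρ₀/R³) ∫₀^r r'^5 dr' = 4πρ₀ r^6/(6·R³) = -1.119e-6 C.
Applying ∮E·dA = Q_enc/ε₀ with Φ = E(4πr²):
E = |Q_enc|/(4πε₀r²) = (1.119×10^-6)/(4π·8.85×10^-12·(0.196)²) = 2.62×10^5 N/C.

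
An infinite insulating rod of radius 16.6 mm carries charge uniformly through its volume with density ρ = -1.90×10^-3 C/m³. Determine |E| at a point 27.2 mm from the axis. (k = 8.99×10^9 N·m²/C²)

Take a coaxial cylindrical Gaussian surface of radius r = 27.2 mm and length L (r > 16.6 mm, full cross-section enclosed).
λ_enc = ρ·πR² = (-1.90×10^-3)π(0.0166)² = -1.645×10^-6 C/m.
Applying ∮E·dA = Q_enc/ε₀ with the end caps contributing no flux:
E = 2k|λ_enc|/r = 2(8.99×10^9)(1.645×10^-6)/(0.0272) = 1.09e6 N/C.

1.09×10^6 V/m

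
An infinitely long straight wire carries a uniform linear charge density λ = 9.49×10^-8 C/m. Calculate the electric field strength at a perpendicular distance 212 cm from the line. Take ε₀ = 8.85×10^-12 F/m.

Take a coaxial cylindrical Gaussian surface of radius r = 212 cm and length L.
Q_enc = λL, so λ_enc = 9.49×10^-8 C/m.
Since E is radial and uniform over the curved surface, Φ = E·2πrL = Q_enc/ε₀ = λ_enc L/ε₀.
E = |λ_enc|/(2πε₀r) = (9.49×10^-8)/(2π·8.85×10^-12·2.12) = 805 N/C.

805 V/m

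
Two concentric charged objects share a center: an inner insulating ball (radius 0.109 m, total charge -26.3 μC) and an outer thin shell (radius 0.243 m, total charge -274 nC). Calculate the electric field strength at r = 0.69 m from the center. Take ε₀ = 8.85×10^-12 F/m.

E ≈ 5.02×10^5 N/C

Take a concentric spherical Gaussian surface of radius r = 0.69 m (r > 0.243 m, enclosing both).
Q_enc = (-26.3 μC) + (-274 nC) = -2.657e-5 C.
Since E is radial and uniform over the Gaussian sphere, Φ = E·4πr² = Q_enc/ε₀.
E = |Q_enc|/(4πε₀r²) = (2.657×10^-5)/(4π·8.85×10^-12·(0.69)²) = 5.02×10^5 N/C.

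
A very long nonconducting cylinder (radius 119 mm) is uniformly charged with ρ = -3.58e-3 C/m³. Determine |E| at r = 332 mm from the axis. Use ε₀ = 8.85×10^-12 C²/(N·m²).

Coaxial Gaussian cylinder, radius r = 332 mm, length L (r > 119 mm, full cross-section enclosed).
λ_enc = ρ·πR² = (-3.58×10^-3)π(0.119)² = -1.593×10^-4 C/m.
By Gauss's law (flux through the curved wall only), E·2πrL = λ_enc L/ε₀.
E = |λ_enc|/(2πε₀r) = (1.593e-4)/(2π·8.85×10^-12·0.332) = 8.63×10^6 N/C.

8.63×10^6 N/C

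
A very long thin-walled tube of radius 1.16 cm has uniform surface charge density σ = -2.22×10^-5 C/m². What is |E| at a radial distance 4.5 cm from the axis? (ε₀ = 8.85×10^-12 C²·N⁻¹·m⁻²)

By cylindrical symmetry E is radial; use a coaxial Gaussian cylinder of radius 4.5 cm and length L (r > 1.16 cm).
The whole shell is enclosed: λ_enc = σ·2πR = (-2.22×10^-5)·2π·(0.0116) = -1.618e-6 C/m.
Since E is radial and uniform over the curved surface, Φ = E·2πrL = Q_enc/ε₀ = λ_enc L/ε₀.
E = |λ_enc|/(2πε₀r) = (1.618e-6)/(2π·8.85×10^-12·0.045) = 6.47e5 N/C.

E ≈ 6.47×10^5 N/C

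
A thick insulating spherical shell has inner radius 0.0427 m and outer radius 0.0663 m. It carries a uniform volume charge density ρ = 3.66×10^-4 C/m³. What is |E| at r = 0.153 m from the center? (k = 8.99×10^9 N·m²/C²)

1.26×10^5 V/m

Use a concentric Gaussian sphere at r = 0.153 m (r > 0.0663 m, enclosing the whole shell).
Q_enc = ρ·(4π/3)(b³ − a³) = (3.66×10^-4)·(4π/3)·((0.0663)³ − (0.0427)³) = 3.274×10^-7 C.
Since E is radial and uniform over the Gaussian sphere, Φ = E·4πr² = Q_enc/ε₀.
E = k|Q_enc|/r² = (8.99×10^9)(3.274×10^-7)/(0.153)² = 1.26×10^5 N/C.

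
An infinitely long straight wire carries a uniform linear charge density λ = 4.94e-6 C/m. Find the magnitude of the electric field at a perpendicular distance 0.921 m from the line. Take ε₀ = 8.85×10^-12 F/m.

Choose a coaxial cylinder of radius r = 0.921 m (arbitrary length L) as the Gaussian surface.
Q_enc = λL, so λ_enc = 4.94×10^-6 C/m.
Since E is radial and uniform over the curved surface, Φ = E·2πrL = Q_enc/ε₀ = λ_enc L/ε₀.
E = |λ_enc|/(2πε₀r) = (4.94e-6)/(2π·8.85×10^-12·0.921) = 9.65×10^4 N/C.

9.65×10^4 N/C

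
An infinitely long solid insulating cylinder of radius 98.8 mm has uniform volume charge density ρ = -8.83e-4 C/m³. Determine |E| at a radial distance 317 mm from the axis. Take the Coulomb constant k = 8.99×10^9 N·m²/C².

Choose a coaxial cylinder of radius r = 317 mm (arbitrary length L) as the Gaussian surface (r > 98.8 mm, full cross-section enclosed).
λ_enc = ρ·πR² = (-8.83×10^-4)π(0.0988)² = -2.708×10^-5 C/m.
Since E is radial and uniform over the curved surface, Φ = E·2πrL = Q_enc/ε₀ = λ_enc L/ε₀.
E = 2k|λ_enc|/r = 2(8.99×10^9)(2.708×10^-5)/(0.317) = 1.54e6 N/C.

1.54×10^6 N/C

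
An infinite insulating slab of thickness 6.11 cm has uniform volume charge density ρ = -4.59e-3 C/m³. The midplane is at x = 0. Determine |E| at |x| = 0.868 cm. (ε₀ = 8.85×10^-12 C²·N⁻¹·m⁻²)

By symmetry E is perpendicular to the slab. A Gaussian pillbox from −0.868 cm to +0.868 cm (face area A) lies entirely within the slab.
Q_enc = ρ·(2x)·A and flux = 2EA, so 2EA = 2ρxA/ε₀ ⇒ E = |ρ|x/ε₀.
E = (4.59×10^-3)(0.00868)/(8.85×10^-12) = 4.50×10^6 N/C.

|E| ≈ 4.50×10^6 N/C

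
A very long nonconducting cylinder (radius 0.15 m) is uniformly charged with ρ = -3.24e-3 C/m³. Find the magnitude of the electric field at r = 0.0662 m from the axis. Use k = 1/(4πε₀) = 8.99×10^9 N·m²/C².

Take a coaxial cylindrical Gaussian surface of radius r = 0.0662 m and length L (r < R).
Enclosed charge per unit length: λ_enc = ρ·πr² = (-3.24×10^-3)π(0.0662)² = -4.461×10^-5 C/m.
Since E is radial and uniform over the curved surface, Φ = E·2πrL = Q_enc/ε₀ = λ_enc L/ε₀.
E = 2k|λ_enc|/r = 2(8.99×10^9)(4.461e-5)/(0.0662) = 1.21×10^7 N/C.

|E| ≈ 1.21×10^7 N/C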